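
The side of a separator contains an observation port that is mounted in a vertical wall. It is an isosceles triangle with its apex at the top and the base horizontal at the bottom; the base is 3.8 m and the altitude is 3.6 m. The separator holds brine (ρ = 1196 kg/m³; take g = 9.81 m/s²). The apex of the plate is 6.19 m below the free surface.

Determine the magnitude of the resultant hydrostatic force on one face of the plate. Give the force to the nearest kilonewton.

γ = ρg = 1196 × 9.81 / 1000 = 11.73276 kN/m³.
With the apex up, the centroid sits 2h/3 = 2 × 3.6/3 = 2.4 m below the apex, so the centroid depth is h_c = 6.19 + 2.4 = 8.59 m.
A = ½ × 3.8 × 3.6 = 6.84 m².
Resultant F = γ·h_c·A = 11.73276 × 8.59 × 6.84 = 689.365 kN.

F ≈ 689 kN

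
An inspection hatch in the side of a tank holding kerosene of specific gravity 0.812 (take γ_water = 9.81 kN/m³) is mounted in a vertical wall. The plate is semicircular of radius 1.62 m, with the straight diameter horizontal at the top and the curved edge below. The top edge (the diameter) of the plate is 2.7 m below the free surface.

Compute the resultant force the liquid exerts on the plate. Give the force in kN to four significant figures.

F ≈ 111.2 kN

γ = 0.812 × 9.81 = 7.96572 kN/m³.
The centroid of a semicircle lies 4r/(3π) = 0.687549 m from the diameter, here below the top edge, so the centroid depth is h_c = 2.7 + 0.687549 = 3.38755 m.
A = πr²/2 = π × 1.62²/2 = 4.1224 m².
Resultant F = γ·h_c·A = 7.96572 × 3.38755 × 4.1224 = 111.24 kN.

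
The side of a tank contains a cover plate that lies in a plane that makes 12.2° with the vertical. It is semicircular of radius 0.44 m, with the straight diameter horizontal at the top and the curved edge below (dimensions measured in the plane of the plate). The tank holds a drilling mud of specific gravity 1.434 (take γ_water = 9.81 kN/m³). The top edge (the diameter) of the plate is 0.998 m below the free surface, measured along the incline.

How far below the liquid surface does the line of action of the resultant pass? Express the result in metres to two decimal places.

h_p = 1.17 m

γ = 1.434 × 9.81 = 14.06754 kN/m³.
The plate makes 12.2° with the vertical, i.e. θ = 90° − 12.2° = 77.8° to the horizontal. Measuring y along the incline from the free-surface line, vertical depth h = y·sinθ with sinθ = 0.977416.
The centroid of a semicircle lies 4r/(3π) = 0.186742 m from the diameter, here below the top edge, so y_c = 0.998 + 0.186742 = 1.18474 m and h_c = 1.18474 × 0.977416 = 1.15798 m.
A = πr²/2 = π × 0.44²/2 = 0.304106 m².
Resultant F = γ·h_c·A = 14.06754 × 1.15798 × 0.304106 = 4.95387 kN.
I_c = (π/8 − 8/(9π))·r⁴ = 0.109757 × 0.44⁴ = 0.0041138 m⁴.
Centre of pressure: y_p = y_c + I_c/(y_c·A) = 1.18474 + 0.0041138/(1.18474 × 0.304106) = 1.18474 + 0.0114181 = 1.19616 m along the plane.
Vertically, h_p = y_p·sinθ = 1.19616 × 0.977416 = 1.16915 m.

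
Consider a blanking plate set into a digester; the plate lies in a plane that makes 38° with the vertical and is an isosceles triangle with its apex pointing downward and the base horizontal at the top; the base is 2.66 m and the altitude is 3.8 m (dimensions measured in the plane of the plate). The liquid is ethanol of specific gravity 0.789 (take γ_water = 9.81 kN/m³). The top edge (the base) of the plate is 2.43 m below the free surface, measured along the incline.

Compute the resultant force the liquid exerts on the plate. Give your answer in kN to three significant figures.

F ≈ 114 kN

γ = 0.789 × 9.81 = 7.74009 kN/m³.
The plate makes 38° with the vertical, i.e. θ = 90° − 38° = 52° to the horizontal. Measuring y along the incline from the free-surface line, vertical depth h = y·sinθ with sinθ = 0.788011.
With the apex down, the centroid sits h/3 = 3.8/3 = 1.26667 m below the base (the top edge), so y_c = 2.43 + 1.26667 = 3.69667 m and h_c = 3.69667 × 0.788011 = 2.91302 m.
A = ½ × 2.66 × 3.8 = 5.054 m².
Resultant F = γ·h_c·A = 7.74009 × 2.91302 × 5.054 = 113.953 kN.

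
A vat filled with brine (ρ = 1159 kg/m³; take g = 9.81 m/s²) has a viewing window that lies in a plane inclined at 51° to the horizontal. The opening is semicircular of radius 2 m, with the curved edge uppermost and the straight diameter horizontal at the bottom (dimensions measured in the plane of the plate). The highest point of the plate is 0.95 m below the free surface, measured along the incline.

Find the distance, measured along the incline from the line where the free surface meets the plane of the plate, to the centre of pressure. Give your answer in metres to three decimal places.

y_p = 2.234 m

γ = ρg = 1159 × 9.81 / 1000 = 11.36979 kN/m³.
Let θ = 51° be the plate's angle to the horizontal; measure y along the incline from where the plane meets the free surface. Vertical depth h = y·sinθ with sinθ = 0.777146.
The centroid lies 4r/(3π) = 0.848826 m above the diameter, so r − 4r/(3π) = 2 − 0.848826 = 1.15117 m below the topmost point, so y_c = 0.95 + 1.15117 = 2.10117 m and h_c = 2.10117 × 0.777146 = 1.63292 m.
A = πr²/2 = π × 2²/2 = 6.28319 m².
Resultant F = γ·h_c·A = 11.36979 × 1.63292 × 6.28319 = 116.653 kN.
I_c = (π/8 − 8/(9π))·r⁴ = 0.109757 × 2⁴ = 1.75611 m⁴.
Centre of pressure: y_p = y_c + I_c/(y_c·A) = 2.10117 + 1.75611/(2.10117 × 6.28319) = 2.10117 + 0.133018 = 2.23419 m along the plane.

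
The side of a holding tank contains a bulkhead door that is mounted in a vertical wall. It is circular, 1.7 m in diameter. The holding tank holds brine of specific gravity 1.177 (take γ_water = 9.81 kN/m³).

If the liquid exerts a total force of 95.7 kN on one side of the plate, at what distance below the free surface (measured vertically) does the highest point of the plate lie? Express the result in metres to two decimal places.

γ = 1.177 × 9.81 = 11.54637 kN/m³.
A = π(0.85)² = 2.2698 m².
From F = γ·h_c·A, the centroid depth is h_c = 95.7/(11.54637 × 2.2698) = 3.65156 m.
The centroid is at the centre, 0.85 m below the top of the plate, so the highest point sits at h_top = 3.65156 − 0.85 = 2.80156 m below the surface.

d_top ≈ 2.80 m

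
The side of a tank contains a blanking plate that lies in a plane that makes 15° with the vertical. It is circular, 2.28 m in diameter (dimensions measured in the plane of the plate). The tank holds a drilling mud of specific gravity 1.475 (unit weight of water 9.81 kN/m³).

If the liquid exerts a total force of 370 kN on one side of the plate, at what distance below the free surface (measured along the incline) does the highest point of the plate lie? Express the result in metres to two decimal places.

γ = 1.475 × 9.81 = 14.46975 kN/m³.
A = π(1.14)² = 4.08281 m².
From F = γ·h_c·A, the centroid depth is h_c = 370/(14.46975 × 4.08281) = 6.26299 m.
The plate makes 15° with the vertical, i.e. θ = 90° − 15° = 75° to the horizontal. Measuring y along the incline from the free-surface line, vertical depth h = y·sinθ with sinθ = 0.965926.
Along the incline, y_c = h_c/sinθ = 6.26299/0.965926 = 6.48392 m.
The centroid is at the centre, 1.14 m below the top of the plate, so the highest point sits at y_top = 6.48392 − 1.14 = 5.34392 m along the incline.

y_top ≈ 5.34 m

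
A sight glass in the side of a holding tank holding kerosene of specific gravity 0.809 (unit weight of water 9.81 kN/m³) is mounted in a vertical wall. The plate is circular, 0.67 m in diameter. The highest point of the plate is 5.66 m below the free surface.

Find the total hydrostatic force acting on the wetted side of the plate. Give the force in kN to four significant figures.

γ = 0.809 × 9.81 = 7.93629 kN/m³.
The centroid is at the centre, 0.335 m below the top of the plate, so the centroid depth is h_c = 5.66 + 0.335 = 5.995 m.
A = π(0.335)² = 0.352565 m².
Resultant F = γ·h_c·A = 7.93629 × 5.995 × 0.352565 = 16.7744 kN.

F ≈ 16.77 kN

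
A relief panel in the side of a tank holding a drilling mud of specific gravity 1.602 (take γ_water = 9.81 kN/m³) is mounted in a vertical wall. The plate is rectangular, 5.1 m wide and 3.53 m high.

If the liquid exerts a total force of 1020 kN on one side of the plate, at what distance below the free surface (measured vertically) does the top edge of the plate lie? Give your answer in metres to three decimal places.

γ = 1.602 × 9.81 = 15.71562 kN/m³.
A = 5.1 × 3.53 = 18.003 m².
From F = γ·h_c·A, the centroid depth is h_c = 1020/(15.71562 × 18.003) = 3.60515 m.
The centroid lies 3.53/2 = 1.765 m below the top edge, so the top edge sits at h_top = 3.60515 − 1.765 = 1.84015 m below the surface.

d_top ≈ 1.840 m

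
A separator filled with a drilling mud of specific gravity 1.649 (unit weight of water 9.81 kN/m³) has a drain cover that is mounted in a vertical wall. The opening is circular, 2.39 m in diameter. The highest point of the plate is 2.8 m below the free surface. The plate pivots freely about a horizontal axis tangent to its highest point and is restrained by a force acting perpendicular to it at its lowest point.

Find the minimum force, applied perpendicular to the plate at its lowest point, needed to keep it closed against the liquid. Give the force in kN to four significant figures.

P ≈ 155.8 kN

γ = 1.649 × 9.81 = 16.17669 kN/m³.
The centroid is at the centre, 1.195 m below the top of the plate, so the centroid depth is h_c = 2.8 + 1.195 = 3.995 m.
A = π(1.195)² = 4.48627 m².
Resultant F = γ·h_c·A = 16.17669 × 3.995 × 4.48627 = 289.929 kN.
I_c = πr⁴/4 = π × 1.195⁴/4 = 1.60163 m⁴.
Centre of pressure: y_p = y_c + I_c/(y_c·A) = 3.995 + 1.60163/(3.995 × 4.48627) = 3.995 + 0.0893635 = 4.08436 m along the plane.
The resultant acts 1.195 + 0.0893635 = 1.28436 m (along the plate) below the hinge at the top edge, so the moment about the hinge is M = F × 1.28436 = 289.929 × 1.28436 = 372.373 kN·m.
A normal force at the bottom, 2.39 m from the hinge, must supply this moment: P = 372.373/2.39 = 155.805 kN.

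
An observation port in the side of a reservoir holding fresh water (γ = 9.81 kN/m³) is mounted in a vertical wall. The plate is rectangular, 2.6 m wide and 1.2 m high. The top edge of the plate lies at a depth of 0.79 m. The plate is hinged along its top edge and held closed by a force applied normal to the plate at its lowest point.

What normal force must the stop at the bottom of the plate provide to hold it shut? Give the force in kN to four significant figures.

γ = 9.81 kN/m³.
The centroid lies 1.2/2 = 0.6 m below the top edge, so the centroid depth is h_c = 0.79 + 0.6 = 1.39 m.
A = 2.6 × 1.2 = 3.12 m².
Resultant F = γ·h_c·A = 9.81 × 1.39 × 3.12 = 42.544 kN.
I_c = b·h³/12 = 2.6 × 1.2³/12 = 0.3744 m⁴.
Centre of pressure: y_p = y_c + I_c/(y_c·A) = 1.39 + 0.3744/(1.39 × 3.12) = 1.39 + 0.0863309 = 1.47633 m along the plane.
The resultant acts 0.6 + 0.0863309 = 0.686331 m (along the plate) below the hinge at the top edge, so the moment about the hinge is M = F × 0.686331 = 42.544 × 0.686331 = 29.1993 kN·m.
A normal force at the bottom, 1.2 m from the hinge, must supply this moment: P = 29.1993/1.2 = 24.3328 kN.

P ≈ 24.33 kN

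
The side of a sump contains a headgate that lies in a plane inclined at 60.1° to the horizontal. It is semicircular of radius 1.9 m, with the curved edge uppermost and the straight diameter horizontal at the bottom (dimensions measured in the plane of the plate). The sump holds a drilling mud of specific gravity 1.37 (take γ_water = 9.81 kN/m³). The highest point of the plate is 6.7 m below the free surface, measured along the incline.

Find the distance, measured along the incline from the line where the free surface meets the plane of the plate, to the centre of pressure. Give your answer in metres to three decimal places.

γ = 1.37 × 9.81 = 13.4397 kN/m³.
Let θ = 60.1° be the plate's angle to the horizontal; measure y along the incline from where the plane meets the free surface. Vertical depth h = y·sinθ with sinθ = 0.866897.
The centroid lies 4r/(3π) = 0.806385 m above the diameter, so r − 4r/(3π) = 1.9 − 0.806385 = 1.09361 m below the topmost point, so y_c = 6.7 + 1.09361 = 7.79361 m and h_c = 7.79361 × 0.866897 = 6.75626 m.
A = πr²/2 = π × 1.9²/2 = 5.67057 m².
Resultant F = γ·h_c·A = 13.4397 × 6.75626 × 5.67057 = 514.9 kN.
I_c = (π/8 − 8/(9π))·r⁴ = 0.109757 × 1.9⁴ = 1.43036 m⁴.
Centre of pressure: y_p = y_c + I_c/(y_c·A) = 7.79361 + 1.43036/(7.79361 × 5.67057) = 7.79361 + 0.0323653 = 7.82598 m along the plane.

y_p = 7.826 m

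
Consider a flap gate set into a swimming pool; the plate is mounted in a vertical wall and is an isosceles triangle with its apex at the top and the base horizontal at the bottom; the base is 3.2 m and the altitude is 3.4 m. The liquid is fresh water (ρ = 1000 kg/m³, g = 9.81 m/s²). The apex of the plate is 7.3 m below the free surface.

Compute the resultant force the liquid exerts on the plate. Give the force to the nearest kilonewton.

γ = ρg = 1000 × 9.81 = 9810 N/m³ = 9.81 kN/m³.
With the apex up, the centroid sits 2h/3 = 2 × 3.4/3 = 2.26667 m below the apex, so the centroid depth is h_c = 7.3 + 2.26667 = 9.56667 m.
A = ½ × 3.2 × 3.4 = 5.44 m².
Resultant F = γ·h_c·A = 9.81 × 9.56667 × 5.44 = 510.539 kN.

F ≈ 511 kN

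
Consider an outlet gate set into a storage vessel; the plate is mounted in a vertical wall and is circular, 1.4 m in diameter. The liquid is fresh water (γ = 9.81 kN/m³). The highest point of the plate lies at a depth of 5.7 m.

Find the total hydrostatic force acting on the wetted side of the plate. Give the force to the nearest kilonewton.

γ = 9.81 kN/m³.
The centroid is at the centre, 0.7 m below the top of the plate, so the centroid depth is h_c = 5.7 + 0.7 = 6.4 m.
A = π(0.7)² = 1.53938 m².
Resultant F = γ·h_c·A = 9.81 × 6.4 × 1.53938 = 96.6484 kN.

F ≈ 97 kN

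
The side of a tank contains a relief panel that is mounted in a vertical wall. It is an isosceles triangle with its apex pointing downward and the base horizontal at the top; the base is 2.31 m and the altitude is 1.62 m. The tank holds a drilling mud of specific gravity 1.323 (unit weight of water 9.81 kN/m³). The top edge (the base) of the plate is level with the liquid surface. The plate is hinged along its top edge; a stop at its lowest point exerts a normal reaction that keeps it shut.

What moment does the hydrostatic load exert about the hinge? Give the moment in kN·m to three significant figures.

M ≈ 10.6 kN·m

γ = 1.323 × 9.81 = 12.97863 kN/m³.
With the apex down, the centroid sits h/3 = 1.62/3 = 0.54 m below the base (the top edge), so the centroid depth is h_c = 0.54 m.
A = ½ × 2.31 × 1.62 = 1.8711 m².
Resultant F = γ·h_c·A = 12.97863 × 0.54 × 1.8711 = 13.1135 kN.
I_c = b·h³/36 = 2.31 × 1.62³/36 = 0.272806 m⁴.
Centre of pressure: y_p = y_c + I_c/(y_c·A) = 0.54 + 0.272806/(0.54 × 1.8711) = 0.54 + 0.27 = 0.81 m along the plane.
The resultant acts 0.54 + 0.27 = 0.81 m (along the plate) below the hinge at the top edge, so the moment about the hinge is M = F × 0.81 = 13.1135 × 0.81 = 10.6219 kN·m.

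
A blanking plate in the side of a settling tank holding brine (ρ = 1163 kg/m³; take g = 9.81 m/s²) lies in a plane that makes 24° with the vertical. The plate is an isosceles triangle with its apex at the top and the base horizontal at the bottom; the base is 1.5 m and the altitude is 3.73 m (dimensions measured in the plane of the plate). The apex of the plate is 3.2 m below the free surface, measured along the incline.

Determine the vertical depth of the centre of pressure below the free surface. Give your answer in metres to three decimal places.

h_p = 5.319 m

γ = ρg = 1163 × 9.81 / 1000 = 11.40903 kN/m³.
The plate makes 24° with the vertical, i.e. θ = 90° − 24° = 66° to the horizontal. Measuring y along the incline from the free-surface line, vertical depth h = y·sinθ with sinθ = 0.913545.
With the apex up, the centroid sits 2h/3 = 2 × 3.73/3 = 2.48667 m below the apex, so y_c = 3.2 + 2.48667 = 5.68667 m and h_c = 5.68667 × 0.913545 = 5.19503 m.
A = ½ × 1.5 × 3.73 = 2.7975 m².
Resultant F = γ·h_c·A = 11.40903 × 5.19503 × 2.7975 = 165.809 kN.
I_c = b·h³/36 = 1.5 × 3.73³/36 = 2.1623 m⁴.
Centre of pressure: y_p = y_c + I_c/(y_c·A) = 5.68667 + 2.1623/(5.68667 × 2.7975) = 5.68667 + 0.135921 = 5.82259 m along the plane.
Vertically, h_p = y_p·sinθ = 5.82259 × 0.913545 = 5.3192 m.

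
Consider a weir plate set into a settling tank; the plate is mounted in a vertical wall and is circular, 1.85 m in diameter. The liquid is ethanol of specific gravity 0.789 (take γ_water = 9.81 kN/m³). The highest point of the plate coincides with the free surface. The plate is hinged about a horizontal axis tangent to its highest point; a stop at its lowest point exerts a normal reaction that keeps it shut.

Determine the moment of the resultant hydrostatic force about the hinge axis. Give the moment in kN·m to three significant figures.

M ≈ 22.3 kN·m

γ = 0.789 × 9.81 = 7.74009 kN/m³.
The centroid is at the centre, 0.925 m below the top of the plate, so the centroid depth is h_c = 0.925 m.
A = π(0.925)² = 2.68803 m².
Resultant F = γ·h_c·A = 7.74009 × 0.925 × 2.68803 = 19.2452 kN.
I_c = πr⁴/4 = π × 0.925⁴/4 = 0.574985 m⁴.
Centre of pressure: y_p = y_c + I_c/(y_c·A) = 0.925 + 0.574985/(0.925 × 2.68803) = 0.925 + 0.231249 = 1.15625 m along the plane.
The resultant acts 0.925 + 0.231249 = 1.15625 m (along the plate) below the hinge at the top edge, so the moment about the hinge is M = F × 1.15625 = 19.2452 × 1.15625 = 22.2523 kN·m.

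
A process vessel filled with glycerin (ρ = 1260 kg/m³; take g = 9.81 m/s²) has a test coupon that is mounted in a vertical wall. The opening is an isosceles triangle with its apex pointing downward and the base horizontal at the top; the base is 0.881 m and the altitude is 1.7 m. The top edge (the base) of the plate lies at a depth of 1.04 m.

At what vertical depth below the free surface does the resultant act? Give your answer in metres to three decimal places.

h_p = 1.707 m

γ = ρg = 1260 × 9.81 / 1000 = 12.3606 kN/m³.
With the apex down, the centroid sits h/3 = 1.7/3 = 0.566667 m below the base (the top edge), so the centroid depth is h_c = 1.04 + 0.566667 = 1.60667 m.
A = ½ × 0.881 × 1.7 = 0.74885 m².
Resultant F = γ·h_c·A = 12.3606 × 1.60667 × 0.74885 = 14.8717 kN.
I_c = b·h³/36 = 0.881 × 1.7³/36 = 0.120232 m⁴.
Centre of pressure: y_p = y_c + I_c/(y_c·A) = 1.60667 + 0.120232/(1.60667 × 0.74885) = 1.60667 + 0.0999306 = 1.7066 m along the plane.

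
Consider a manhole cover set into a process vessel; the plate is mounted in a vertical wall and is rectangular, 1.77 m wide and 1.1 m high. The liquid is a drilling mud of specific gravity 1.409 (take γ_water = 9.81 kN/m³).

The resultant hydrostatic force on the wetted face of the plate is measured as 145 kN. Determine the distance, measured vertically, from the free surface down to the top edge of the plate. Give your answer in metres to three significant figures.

γ = 1.409 × 9.81 = 13.82229 kN/m³.
A = 1.77 × 1.1 = 1.947 m².
From F = γ·h_c·A, the centroid depth is h_c = 145/(13.82229 × 1.947) = 5.38793 m.
The centroid lies 1.1/2 = 0.55 m below the top edge, so the top edge sits at h_top = 5.38793 − 0.55 = 4.83793 m below the surface.

d_top ≈ 4.84 m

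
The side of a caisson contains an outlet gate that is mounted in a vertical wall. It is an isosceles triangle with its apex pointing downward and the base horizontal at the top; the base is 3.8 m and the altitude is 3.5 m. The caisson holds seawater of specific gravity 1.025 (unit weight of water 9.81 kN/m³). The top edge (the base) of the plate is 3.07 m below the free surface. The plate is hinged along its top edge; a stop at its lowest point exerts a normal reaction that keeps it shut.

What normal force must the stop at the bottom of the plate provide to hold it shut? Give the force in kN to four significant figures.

P ≈ 107.4 kN

γ = 1.025 × 9.81 = 10.05525 kN/m³.
With the apex down, the centroid sits h/3 = 3.5/3 = 1.16667 m below the base (the top edge), so the centroid depth is h_c = 3.07 + 1.16667 = 4.23667 m.
A = ½ × 3.8 × 3.5 = 6.65 m².
Resultant F = γ·h_c·A = 10.05525 × 4.23667 × 6.65 = 283.295 kN.
I_c = b·h³/36 = 3.8 × 3.5³/36 = 4.52569 m⁴.
Centre of pressure: y_p = y_c + I_c/(y_c·A) = 4.23667 + 4.52569/(4.23667 × 6.65) = 4.23667 + 0.160634 = 4.3973 m along the plane.
The resultant acts 1.16667 + 0.160634 = 1.3273 m (along the plate) below the hinge at the top edge, so the moment about the hinge is M = F × 1.3273 = 283.295 × 1.3273 = 376.017 kN·m.
A normal force at the bottom, 3.5 m from the hinge, must supply this moment: P = 376.017/3.5 = 107.433 kN.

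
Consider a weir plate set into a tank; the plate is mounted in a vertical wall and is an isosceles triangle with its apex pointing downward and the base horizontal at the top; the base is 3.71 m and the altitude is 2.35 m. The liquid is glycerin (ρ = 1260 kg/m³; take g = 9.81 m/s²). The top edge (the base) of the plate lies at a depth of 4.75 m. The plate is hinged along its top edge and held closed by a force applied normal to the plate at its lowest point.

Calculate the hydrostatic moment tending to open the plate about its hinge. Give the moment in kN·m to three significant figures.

M ≈ 250 kN·m

γ = ρg = 1260 × 9.81 / 1000 = 12.3606 kN/m³.
With the apex down, the centroid sits h/3 = 2.35/3 = 0.783333 m below the base (the top edge), so the centroid depth is h_c = 4.75 + 0.783333 = 5.53333 m.
A = ½ × 3.71 × 2.35 = 4.35925 m².
Resultant F = γ·h_c·A = 12.3606 × 5.53333 × 4.35925 = 298.152 kN.
I_c = b·h³/36 = 3.71 × 2.35³/36 = 1.33744 m⁴.
Centre of pressure: y_p = y_c + I_c/(y_c·A) = 5.53333 + 1.33744/(5.53333 × 4.35925) = 5.53333 + 0.0554467 = 5.58878 m along the plane.
The resultant acts 0.783333 + 0.0554467 = 0.83878 m (along the plate) below the hinge at the top edge, so the moment about the hinge is M = F × 0.83878 = 298.152 × 0.83878 = 250.084 kN·m.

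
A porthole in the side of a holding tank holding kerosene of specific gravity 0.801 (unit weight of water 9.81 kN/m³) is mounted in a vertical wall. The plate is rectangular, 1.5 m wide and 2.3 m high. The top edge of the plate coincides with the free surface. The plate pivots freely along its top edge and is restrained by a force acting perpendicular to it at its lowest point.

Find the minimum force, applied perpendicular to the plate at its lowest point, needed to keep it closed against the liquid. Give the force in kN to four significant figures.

γ = 0.801 × 9.81 = 7.85781 kN/m³.
The centroid lies 2.3/2 = 1.15 m below the top edge, so the centroid depth is h_c = 1.15 m.
A = 1.5 × 2.3 = 3.45 m².
Resultant F = γ·h_c·A = 7.85781 × 1.15 × 3.45 = 31.1759 kN.
I_c = b·h³/12 = 1.5 × 2.3³/12 = 1.52087 m⁴.
Centre of pressure: y_p = y_c + I_c/(y_c·A) = 1.15 + 1.52087/(1.15 × 3.45) = 1.15 + 0.383332 = 1.53333 m along the plane.
The resultant acts 1.15 + 0.383332 = 1.53333 m (along the plate) below the hinge at the top edge, so the moment about the hinge is M = F × 1.53333 = 31.1759 × 1.53333 = 47.8029 kN·m.
A normal force at the bottom, 2.3 m from the hinge, must supply this moment: P = 47.8029/2.3 = 20.7839 kN.

P ≈ 20.78 kN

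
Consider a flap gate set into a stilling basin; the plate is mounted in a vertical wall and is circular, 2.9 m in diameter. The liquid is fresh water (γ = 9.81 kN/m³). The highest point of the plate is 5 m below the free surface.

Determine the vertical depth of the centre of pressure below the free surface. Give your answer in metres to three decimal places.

h_p = 6.531 m

γ = 9.81 kN/m³.
The centroid is at the centre, 1.45 m below the top of the plate, so the centroid depth is h_c = 5 + 1.45 = 6.45 m.
A = π(1.45)² = 6.6052 m².
Resultant F = γ·h_c·A = 9.81 × 6.45 × 6.6052 = 417.941 kN.
I_c = πr⁴/4 = π × 1.45⁴/4 = 3.47186 m⁴.
Centre of pressure: y_p = y_c + I_c/(y_c·A) = 6.45 + 3.47186/(6.45 × 6.6052) = 6.45 + 0.0814923 = 6.53149 m along the plane.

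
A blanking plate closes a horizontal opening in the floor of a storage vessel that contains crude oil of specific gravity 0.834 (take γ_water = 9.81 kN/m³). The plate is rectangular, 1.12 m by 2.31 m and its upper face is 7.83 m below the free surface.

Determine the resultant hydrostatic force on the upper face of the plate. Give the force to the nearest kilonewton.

F ≈ 166 kN

γ = 0.834 × 9.81 = 8.18154 kN/m³.
The plate is horizontal, so pressure is uniform at p = γ·h = 8.18154 × 7.83 = 64.0615 kN/m².
A = 1.12 × 2.31 = 2.5872 m².
F = p·A = 64.0615 × 2.5872 = 165.74 kN.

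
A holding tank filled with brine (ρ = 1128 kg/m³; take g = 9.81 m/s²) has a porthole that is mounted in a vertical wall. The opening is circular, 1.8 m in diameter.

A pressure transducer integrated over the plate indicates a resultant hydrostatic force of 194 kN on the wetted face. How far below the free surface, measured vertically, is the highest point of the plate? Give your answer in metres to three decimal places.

γ = ρg = 1128 × 9.81 / 1000 = 11.06568 kN/m³.
A = π(0.9)² = 2.54469 m².
From F = γ·h_c·A, the centroid depth is h_c = 194/(11.06568 × 2.54469) = 6.88952 m.
The centroid is at the centre, 0.9 m below the top of the plate, so the highest point sits at h_top = 6.88952 − 0.9 = 5.98952 m below the surface.

d_top ≈ 5.990 m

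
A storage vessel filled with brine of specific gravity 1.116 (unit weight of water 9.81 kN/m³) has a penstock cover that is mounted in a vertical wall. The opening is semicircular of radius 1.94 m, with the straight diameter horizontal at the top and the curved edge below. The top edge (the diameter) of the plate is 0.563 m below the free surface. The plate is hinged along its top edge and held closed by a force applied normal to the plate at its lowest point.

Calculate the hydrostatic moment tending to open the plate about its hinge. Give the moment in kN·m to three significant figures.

M ≈ 90.9 kN·m

γ = 1.116 × 9.81 = 10.94796 kN/m³.
The centroid of a semicircle lies 4r/(3π) = 0.823362 m from the diameter, here below the top edge, so the centroid depth is h_c = 0.563 + 0.823362 = 1.38636 m.
A = πr²/2 = π × 1.94²/2 = 5.91185 m².
Resultant F = γ·h_c·A = 10.94796 × 1.38636 × 5.91185 = 89.729 kN.
I_c = (π/8 − 8/(9π))·r⁴ = 0.109757 × 1.94⁴ = 1.55467 m⁴.
Centre of pressure: y_p = y_c + I_c/(y_c·A) = 1.38636 + 1.55467/(1.38636 × 5.91185) = 1.38636 + 0.189688 = 1.57605 m along the plane.
The resultant acts 0.823362 + 0.189688 = 1.01305 m (along the plate) below the hinge at the top edge, so the moment about the hinge is M = F × 1.01305 = 89.729 × 1.01305 = 90.9 kN·m.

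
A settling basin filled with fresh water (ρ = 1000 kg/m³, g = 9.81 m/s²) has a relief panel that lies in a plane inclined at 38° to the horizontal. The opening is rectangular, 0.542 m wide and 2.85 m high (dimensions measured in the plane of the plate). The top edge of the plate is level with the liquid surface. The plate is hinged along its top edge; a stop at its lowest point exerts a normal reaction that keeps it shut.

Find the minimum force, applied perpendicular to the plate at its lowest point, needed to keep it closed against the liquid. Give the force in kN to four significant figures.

P ≈ 8.863 kN

γ = ρg = 1000 × 9.81 = 9810 N/m³ = 9.81 kN/m³.
Let θ = 38° be the plate's angle to the horizontal; measure y along the incline from where the plane meets the free surface. Vertical depth h = y·sinθ with sinθ = 0.615661.
The centroid lies 2.85/2 = 1.425 m below the top edge, so y_c = 1.425 m and h_c = 1.425 × 0.615661 = 0.877317 m.
A = 0.542 × 2.85 = 1.5447 m².
Resultant F = γ·h_c·A = 9.81 × 0.877317 × 1.5447 = 13.2944 kN.
I_c = b·h³/12 = 0.542 × 2.85³/12 = 1.04557 m⁴.
Centre of pressure: y_p = y_c + I_c/(y_c·A) = 1.425 + 1.04557/(1.425 × 1.5447) = 1.425 + 0.475001 = 1.9 m along the plane.
The resultant acts 1.425 + 0.475001 = 1.9 m (along the plate) below the hinge at the top edge, so the moment about the hinge is M = F × 1.9 = 13.2944 × 1.9 = 25.2594 kN·m.
A normal force at the bottom, 2.85 m from the hinge, must supply this moment: P = 25.2594/2.85 = 8.86295 kN.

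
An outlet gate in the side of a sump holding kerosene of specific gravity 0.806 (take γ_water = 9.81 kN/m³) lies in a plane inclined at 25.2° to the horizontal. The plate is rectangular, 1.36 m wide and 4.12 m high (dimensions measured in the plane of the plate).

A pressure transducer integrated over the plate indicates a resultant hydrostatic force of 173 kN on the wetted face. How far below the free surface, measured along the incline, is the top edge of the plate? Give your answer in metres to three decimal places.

y_top ≈ 7.111 m

γ = 0.806 × 9.81 = 7.90686 kN/m³.
A = 1.36 × 4.12 = 5.6032 m².
From F = γ·h_c·A, the centroid depth is h_c = 173/(7.90686 × 5.6032) = 3.90486 m.
Let θ = 25.2° be the plate's angle to the horizontal; measure y along the incline from where the plane meets the free surface. Vertical depth h = y·sinθ with sinθ = 0.425779.
Along the incline, y_c = h_c/sinθ = 3.90486/0.425779 = 9.1711 m.
The centroid lies 4.12/2 = 2.06 m below the top edge, so the top edge sits at y_top = 9.1711 − 2.06 = 7.1111 m along the incline.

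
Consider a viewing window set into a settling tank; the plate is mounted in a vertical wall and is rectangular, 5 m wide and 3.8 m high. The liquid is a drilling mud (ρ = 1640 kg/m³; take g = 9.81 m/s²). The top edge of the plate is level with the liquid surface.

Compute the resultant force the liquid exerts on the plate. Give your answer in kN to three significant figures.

F ≈ 581 kN

γ = ρg = 1640 × 9.81 / 1000 = 16.0884 kN/m³.
The centroid lies 3.8/2 = 1.9 m below the top edge, so the centroid depth is h_c = 1.9 m.
A = 5 × 3.8 = 19 m².
Resultant F = γ·h_c·A = 16.0884 × 1.9 × 19 = 580.791 kN.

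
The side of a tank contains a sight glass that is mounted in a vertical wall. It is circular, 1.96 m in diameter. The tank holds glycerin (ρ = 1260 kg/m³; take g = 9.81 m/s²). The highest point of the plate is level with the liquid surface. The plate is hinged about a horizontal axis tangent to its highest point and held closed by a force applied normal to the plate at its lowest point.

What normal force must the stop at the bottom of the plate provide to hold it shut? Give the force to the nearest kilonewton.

γ = ρg = 1260 × 9.81 / 1000 = 12.3606 kN/m³.
The centroid is at the centre, 0.98 m below the top of the plate, so the centroid depth is h_c = 0.98 m.
A = π(0.98)² = 3.01719 m².
Resultant F = γ·h_c·A = 12.3606 × 0.98 × 3.01719 = 36.5484 kN.
I_c = πr⁴/4 = π × 0.98⁴/4 = 0.724426 m⁴.
Centre of pressure: y_p = y_c + I_c/(y_c·A) = 0.98 + 0.724426/(0.98 × 3.01719) = 0.98 + 0.245 = 1.225 m along the plane.
The resultant acts 0.98 + 0.245 = 1.225 m (along the plate) below the hinge at the top edge, so the moment about the hinge is M = F × 1.225 = 36.5484 × 1.225 = 44.7718 kN·m.
A normal force at the bottom, 1.96 m from the hinge, must supply this moment: P = 44.7718/1.96 = 22.8428 kN.

P ≈ 23 kN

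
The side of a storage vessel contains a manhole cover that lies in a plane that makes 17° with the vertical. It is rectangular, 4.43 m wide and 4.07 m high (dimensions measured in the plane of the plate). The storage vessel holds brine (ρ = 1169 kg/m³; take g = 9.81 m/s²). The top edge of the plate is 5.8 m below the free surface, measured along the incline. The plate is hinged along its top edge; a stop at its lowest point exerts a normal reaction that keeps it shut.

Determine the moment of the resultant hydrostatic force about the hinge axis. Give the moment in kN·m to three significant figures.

γ = ρg = 1169 × 9.81 / 1000 = 11.46789 kN/m³.
The plate makes 17° with the vertical, i.e. θ = 90° − 17° = 73° to the horizontal. Measuring y along the incline from the free-surface line, vertical depth h = y·sinθ with sinθ = 0.956305.
The centroid lies 4.07/2 = 2.035 m below the top edge, so y_c = 5.8 + 2.035 = 7.835 m and h_c = 7.835 × 0.956305 = 7.49265 m.
A = 4.43 × 4.07 = 18.0301 m².
Resultant F = γ·h_c·A = 11.46789 × 7.49265 × 18.0301 = 1549.23 kN.
I_c = b·h³/12 = 4.43 × 4.07³/12 = 24.8889 m⁴.
Centre of pressure: y_p = y_c + I_c/(y_c·A) = 7.835 + 24.8889/(7.835 × 18.0301) = 7.835 + 0.176185 = 8.01118 m along the plane.
The resultant acts 2.035 + 0.176185 = 2.21118 m (along the plate) below the hinge at the top edge, so the moment about the hinge is M = F × 2.21118 = 1549.23 × 2.21118 = 3425.63 kN·m.

M ≈ 3430 kN·m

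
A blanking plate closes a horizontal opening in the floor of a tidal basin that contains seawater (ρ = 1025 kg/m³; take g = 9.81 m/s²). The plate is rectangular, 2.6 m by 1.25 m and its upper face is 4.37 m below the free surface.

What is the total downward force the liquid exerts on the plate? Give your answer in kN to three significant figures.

F ≈ 143 kN

γ = ρg = 1025 × 9.81 / 1000 = 10.05525 kN/m³.
The plate is horizontal, so pressure is uniform at p = γ·h = 10.05525 × 4.37 = 43.9414 kN/m².
A = 2.6 × 1.25 = 3.25 m².
F = p·A = 43.9414 × 3.25 = 142.81 kN.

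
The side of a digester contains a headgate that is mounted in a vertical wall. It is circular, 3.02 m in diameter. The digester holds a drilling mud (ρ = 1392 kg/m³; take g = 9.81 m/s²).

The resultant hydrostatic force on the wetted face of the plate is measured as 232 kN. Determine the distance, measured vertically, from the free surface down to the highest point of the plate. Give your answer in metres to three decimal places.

γ = ρg = 1392 × 9.81 / 1000 = 13.65552 kN/m³.
A = π(1.51)² = 7.16315 m².
From F = γ·h_c·A, the centroid depth is h_c = 232/(13.65552 × 7.16315) = 2.37179 m.
The centroid is at the centre, 1.51 m below the top of the plate, so the highest point sits at h_top = 2.37179 − 1.51 = 0.86179 m below the surface.

d_top ≈ 0.862 m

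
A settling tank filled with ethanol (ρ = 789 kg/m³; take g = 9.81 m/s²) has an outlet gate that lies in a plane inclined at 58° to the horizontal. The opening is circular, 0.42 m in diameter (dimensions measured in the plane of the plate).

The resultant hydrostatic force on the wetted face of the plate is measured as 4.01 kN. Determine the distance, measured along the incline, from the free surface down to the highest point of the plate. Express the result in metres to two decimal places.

y_top ≈ 4.20 m

γ = ρg = 789 × 9.81 / 1000 = 7.74009 kN/m³.
A = π(0.21)² = 0.138544 m².
From F = γ·h_c·A, the centroid depth is h_c = 4.01/(7.74009 × 0.138544) = 3.73948 m.
Let θ = 58° be the plate's angle to the horizontal; measure y along the incline from where the plane meets the free surface. Vertical depth h = y·sinθ with sinθ = 0.848048.
Along the incline, y_c = h_c/sinθ = 3.73948/0.848048 = 4.40951 m.
The centroid is at the centre, 0.21 m below the top of the plate, so the highest point sits at y_top = 4.40951 − 0.21 = 4.19951 m along the incline.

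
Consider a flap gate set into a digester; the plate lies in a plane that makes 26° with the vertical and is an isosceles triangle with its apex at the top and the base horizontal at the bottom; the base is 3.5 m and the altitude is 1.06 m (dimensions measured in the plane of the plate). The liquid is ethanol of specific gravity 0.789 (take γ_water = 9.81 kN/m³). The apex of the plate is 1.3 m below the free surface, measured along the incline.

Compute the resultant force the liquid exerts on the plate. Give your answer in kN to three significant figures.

γ = 0.789 × 9.81 = 7.74009 kN/m³.
The plate makes 26° with the vertical, i.e. θ = 90° − 26° = 64° to the horizontal. Measuring y along the incline from the free-surface line, vertical depth h = y·sinθ with sinθ = 0.898794.
With the apex up, the centroid sits 2h/3 = 2 × 1.06/3 = 0.706667 m below the apex, so y_c = 1.3 + 0.706667 = 2.00667 m and h_c = 2.00667 × 0.898794 = 1.80358 m.
A = ½ × 3.5 × 1.06 = 1.855 m².
Resultant F = γ·h_c·A = 7.74009 × 1.80358 × 1.855 = 25.8956 kN.

F ≈ 25.9 kN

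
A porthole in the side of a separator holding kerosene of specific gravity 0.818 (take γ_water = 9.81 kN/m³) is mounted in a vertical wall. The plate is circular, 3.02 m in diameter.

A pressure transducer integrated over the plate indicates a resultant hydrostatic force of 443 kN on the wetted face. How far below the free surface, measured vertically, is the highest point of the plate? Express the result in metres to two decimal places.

d_top ≈ 6.20 m

γ = 0.818 × 9.81 = 8.02458 kN/m³.
A = π(1.51)² = 7.16315 m².
From F = γ·h_c·A, the centroid depth is h_c = 443/(8.02458 × 7.16315) = 7.70686 m.
The centroid is at the centre, 1.51 m below the top of the plate, so the highest point sits at h_top = 7.70686 − 1.51 = 6.19686 m below the surface.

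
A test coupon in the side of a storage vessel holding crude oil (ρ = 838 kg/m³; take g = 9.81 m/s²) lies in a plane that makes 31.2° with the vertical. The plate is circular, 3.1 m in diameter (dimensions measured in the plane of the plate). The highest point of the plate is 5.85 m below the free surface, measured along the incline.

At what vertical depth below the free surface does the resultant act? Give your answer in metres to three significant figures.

γ = ρg = 838 × 9.81 / 1000 = 8.22078 kN/m³.
The plate makes 31.2° with the vertical, i.e. θ = 90° − 31.2° = 58.8° to the horizontal. Measuring y along the incline from the free-surface line, vertical depth h = y·sinθ with sinθ = 0.855364.
The centroid is at the centre, 1.55 m below the top of the plate, so y_c = 5.85 + 1.55 = 7.4 m and h_c = 7.4 × 0.855364 = 6.32969 m.
A = π(1.55)² = 7.54768 m².
Resultant F = γ·h_c·A = 8.22078 × 6.32969 × 7.54768 = 392.743 kN.
I_c = πr⁴/4 = π × 1.55⁴/4 = 4.53332 m⁴.
Centre of pressure: y_p = y_c + I_c/(y_c·A) = 7.4 + 4.53332/(7.4 × 7.54768) = 7.4 + 0.0811654 = 7.48117 m along the plane.
Vertically, h_p = y_p·sinθ = 7.48117 × 0.855364 = 6.39912 m.

h_p = 6.40 m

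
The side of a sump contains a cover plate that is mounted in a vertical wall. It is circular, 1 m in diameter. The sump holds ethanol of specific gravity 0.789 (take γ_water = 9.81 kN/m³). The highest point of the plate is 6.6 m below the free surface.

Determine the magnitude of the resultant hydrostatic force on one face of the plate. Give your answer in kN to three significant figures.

F ≈ 43.2 kN

γ = 0.789 × 9.81 = 7.74009 kN/m³.
The centroid is at the centre, 0.5 m below the top of the plate, so the centroid depth is h_c = 6.6 + 0.5 = 7.1 m.
A = π(0.5)² = 0.785398 m².
Resultant F = γ·h_c·A = 7.74009 × 7.1 × 0.785398 = 43.1613 kN.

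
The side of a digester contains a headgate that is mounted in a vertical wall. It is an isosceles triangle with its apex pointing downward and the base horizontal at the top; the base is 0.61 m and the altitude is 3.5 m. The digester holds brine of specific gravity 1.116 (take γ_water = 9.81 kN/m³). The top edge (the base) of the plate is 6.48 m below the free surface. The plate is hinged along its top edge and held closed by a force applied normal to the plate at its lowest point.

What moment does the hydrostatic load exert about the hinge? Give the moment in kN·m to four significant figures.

γ = 1.116 × 9.81 = 10.94796 kN/m³.
With the apex down, the centroid sits h/3 = 3.5/3 = 1.16667 m below the base (the top edge), so the centroid depth is h_c = 6.48 + 1.16667 = 7.64667 m.
A = ½ × 0.61 × 3.5 = 1.0675 m².
Resultant F = γ·h_c·A = 10.94796 × 7.64667 × 1.0675 = 89.3662 kN.
I_c = b·h³/36 = 0.61 × 3.5³/36 = 0.726493 m⁴.
Centre of pressure: y_p = y_c + I_c/(y_c·A) = 7.64667 + 0.726493/(7.64667 × 1.0675) = 7.64667 + 0.0890002 = 7.73567 m along the plane.
The resultant acts 1.16667 + 0.0890002 = 1.25567 m (along the plate) below the hinge at the top edge, so the moment about the hinge is M = F × 1.25567 = 89.3662 × 1.25567 = 112.214 kN·m.

M ≈ 112.2 kN·m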